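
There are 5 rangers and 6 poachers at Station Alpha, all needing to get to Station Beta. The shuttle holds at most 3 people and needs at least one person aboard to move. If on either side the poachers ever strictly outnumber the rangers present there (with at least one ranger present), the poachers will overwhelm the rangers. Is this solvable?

No

The poachers already outnumber the rangers at Station Alpha before anyone moves, so the starting position itself is disallowed.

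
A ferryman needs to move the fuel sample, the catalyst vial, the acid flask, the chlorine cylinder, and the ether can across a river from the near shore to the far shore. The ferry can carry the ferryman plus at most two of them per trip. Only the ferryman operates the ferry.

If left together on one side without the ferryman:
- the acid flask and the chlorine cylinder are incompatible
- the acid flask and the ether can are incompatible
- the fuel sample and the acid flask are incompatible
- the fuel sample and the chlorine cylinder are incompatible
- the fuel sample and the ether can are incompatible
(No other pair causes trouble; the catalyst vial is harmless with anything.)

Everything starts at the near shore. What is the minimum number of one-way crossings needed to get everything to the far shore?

Counting alone: the ferryman can take at most 2 across per trip to the far shore, so moving all 5 needs at least 3 loaded trips out, with a return between consecutive ones — at least 5 crossings.
The safety rule pushes this higher. Following every safe sequence of crossings, the most of the 5 that can be at the far shore as the ferry arrives there on crossing 5 is 4 — never all 5.
So no plan with fewer than 7 crossings exists, and this one achieves 7:
1. Ferryman goes to the far shore with the acid flask and the fuel sample.  [the near shore: the catalyst vial, the chlorine cylinder, the ether can | the far shore: the acid flask, the fuel sample]
2. Ferryman goes back to the near shore with the fuel sample.  [the near shore: the catalyst vial, the chlorine cylinder, the ether can, the fuel sample | the far shore: the acid flask]
3. Ferryman goes to the far shore with the catalyst vial and the fuel sample.  [the near shore: the chlorine cylinder, the ether can | the far shore: the acid flask, the catalyst vial, the fuel sample]
4. Ferryman goes back to the near shore with the fuel sample.  [the near shore: the chlorine cylinder, the ether can, the fuel sample | the far shore: the acid flask, the catalyst vial]
5. Ferryman goes to the far shore with the chlorine cylinder and the ether can.  [the near shore: the fuel sample | the far shore: the acid flask, the catalyst vial, the chlorine cylinder, the ether can]
6. Ferryman goes back to the near shore with the acid flask.  [the near shore: the acid flask, the fuel sample | the far shore: the catalyst vial, the chlorine cylinder, the ether can]
7. Ferryman goes to the far shore with the acid flask and the fuel sample.  [the near shore: — | the far shore: the acid flask, the catalyst vial, the chlorine cylinder, the ether can, the fuel sample]

7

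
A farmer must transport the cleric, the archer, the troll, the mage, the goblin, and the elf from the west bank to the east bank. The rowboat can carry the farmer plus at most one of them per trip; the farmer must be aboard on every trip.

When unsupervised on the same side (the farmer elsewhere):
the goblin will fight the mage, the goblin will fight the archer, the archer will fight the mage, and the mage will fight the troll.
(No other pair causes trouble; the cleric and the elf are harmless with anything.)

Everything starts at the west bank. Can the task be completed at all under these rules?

No

Whatever the first load, the items left behind include a forbidden pair without the farmer. No opening move is safe, so no plan exists.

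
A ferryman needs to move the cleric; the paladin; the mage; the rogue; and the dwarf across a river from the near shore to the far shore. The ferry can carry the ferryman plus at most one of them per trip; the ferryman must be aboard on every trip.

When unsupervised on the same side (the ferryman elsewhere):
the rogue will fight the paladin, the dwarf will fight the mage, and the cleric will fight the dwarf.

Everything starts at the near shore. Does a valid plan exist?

No

Whatever the first load, the items left behind include a forbidden pair without the ferryman. No opening move is safe, so no plan exists.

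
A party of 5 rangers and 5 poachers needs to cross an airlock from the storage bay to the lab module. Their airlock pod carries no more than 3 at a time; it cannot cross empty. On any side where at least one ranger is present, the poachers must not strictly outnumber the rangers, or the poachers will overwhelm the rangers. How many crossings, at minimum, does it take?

11

Counting alone: each trip to the lab module takes at most 3 across and each return brings at least 1 back, so after t trips out (and t−1 returns) at most 3t − (t−1) of the 10 are across; that first reaches 10 at t = 5, so at least 9 crossings are needed.
The safety rule pushes this higher. Following every safe sequence of crossings, the most of the 10 that can be at the lab module as the airlock pod arrives there on crossing 9 is 9 — never all 10.
So no plan with fewer than 11 crossings exists, and this one achieves 11:
1. 2 poachers → the lab module.  (the storage bay: 5R 3P; the lab module: 0R 2P)
2. 1 poacher ← the storage bay.  (the storage bay: 5R 4P; the lab module: 0R 1P)
3. 3 poachers → the lab module.  (the storage bay: 5R 1P; the lab module: 0R 4P)
4. 1 poacher ← the storage bay.  (the storage bay: 5R 2P; the lab module: 0R 3P)
5. 3 rangers → the lab module.  (the storage bay: 2R 2P; the lab module: 3R 3P)
6. 1 ranger and 1 poacher ← the storage bay.  (the storage bay: 3R 3P; the lab module: 2R 2P)
7. 3 rangers → the lab module.  (the storage bay: 0R 3P; the lab module: 5R 2P)
8. 1 poacher ← the storage bay.  (the storage bay: 0R 4P; the lab module: 5R 1P)
9. 2 poachers → the lab module.  (the storage bay: 0R 2P; the lab module: 5R 3P)
10. 1 poacher ← the storage bay.  (the storage bay: 0R 3P; the lab module: 5R 2P)
11. 3 poachers → the lab module.  (the storage bay: 0R 0P; the lab module: 5R 5P)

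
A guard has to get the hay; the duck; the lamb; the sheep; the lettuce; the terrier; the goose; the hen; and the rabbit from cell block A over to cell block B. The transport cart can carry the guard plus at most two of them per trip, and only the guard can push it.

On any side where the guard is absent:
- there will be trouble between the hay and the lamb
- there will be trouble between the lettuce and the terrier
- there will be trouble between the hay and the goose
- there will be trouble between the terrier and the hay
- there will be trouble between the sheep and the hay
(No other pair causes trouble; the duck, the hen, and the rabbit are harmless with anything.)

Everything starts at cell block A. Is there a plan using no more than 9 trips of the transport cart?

No

Counting alone: the guard can take at most 2 across per trip to cell block B, so moving all 9 needs at least 5 loaded trips out, with a return between consecutive ones — at least 9 crossings.
The safety rule pushes this higher. Following every safe sequence of crossings, the most of the 9 that can be at cell block B as the transport cart arrives there on crossing 9 is 8 — never all 9.
So the move cannot be finished within 9 crossings. (The shortest complete plan takes 11:)
1. Guard goes to cell block B with the hay and the lettuce.
2. Guard goes back to cell block A alone.
3. Guard goes to cell block B with the duck.
4. Guard goes back to cell block A alone.
5. Guard goes to cell block B with the lamb and the sheep.
6. Guard goes back to cell block A with the hay.
7. Guard goes to cell block B with the goose and the terrier.
8. Guard goes back to cell block A with the lettuce.
9. Guard goes to cell block B with the hen and the rabbit.
10. Guard goes back to cell block A alone.
11. Guard goes to cell block B with the hay and the lettuce.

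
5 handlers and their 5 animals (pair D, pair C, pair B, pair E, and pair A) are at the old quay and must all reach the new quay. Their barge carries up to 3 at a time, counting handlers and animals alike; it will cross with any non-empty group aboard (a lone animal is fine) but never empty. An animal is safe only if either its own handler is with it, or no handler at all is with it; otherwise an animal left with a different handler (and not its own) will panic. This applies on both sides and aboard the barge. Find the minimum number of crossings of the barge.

Counting alone: each trip to the new quay takes at most 3 across and each return brings at least 1 back, so after t trips out (and t−1 returns) at most 3t − (t−1) of the 10 are across; that first reaches 10 at t = 5, so at least 9 crossings are needed.
The safety rule pushes this higher. Following every safe sequence of crossings, the most of the 10 that can be at the new quay as the barge arrives there on crossing 9 is 9 — never all 10.
So no plan with fewer than 11 crossings exists, and this one achieves 11:
1. animal D and handler D cross → the new quay.
2. handler D crosses ← the old quay.
3. animal B, animal C, and animal E cross → the new quay.
4. animal D crosses ← the old quay.
5. handler B, handler C, and handler E cross → the new quay.
6. animal C and handler C cross ← the old quay.
7. handler A, handler C, and handler D cross → the new quay.
8. animal B crosses ← the old quay.
9. animal C and animal D cross → the new quay.
10. animal D crosses ← the old quay.
11. animal A, animal B, and animal D cross → the new quay.

11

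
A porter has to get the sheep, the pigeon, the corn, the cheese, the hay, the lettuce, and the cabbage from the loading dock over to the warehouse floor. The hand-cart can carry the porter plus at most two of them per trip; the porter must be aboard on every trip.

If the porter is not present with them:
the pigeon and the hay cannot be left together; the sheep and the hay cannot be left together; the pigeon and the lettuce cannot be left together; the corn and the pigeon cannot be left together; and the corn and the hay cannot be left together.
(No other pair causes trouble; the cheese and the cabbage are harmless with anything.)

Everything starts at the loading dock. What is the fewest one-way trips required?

11

Counting alone: the porter can take at most 2 across per trip to the warehouse floor, so moving all 7 needs at least 4 loaded trips out, with a return between consecutive ones — at least 7 crossings.
The safety rule pushes this higher. Following every safe sequence of crossings, the most of the 7 that can be at the warehouse floor as the hand-cart arrives there on crossings 7, 9 is 5, 6 respectively — never all 7.
So no plan with fewer than 11 crossings exists, and this one achieves 11:
1. Porter goes to the warehouse floor with the hay and the pigeon.
2. Porter goes back to the loading dock with the pigeon.
3. Porter goes to the warehouse floor with the pigeon and the sheep.
4. Porter goes back to the loading dock with the hay.
5. Porter goes to the warehouse floor with the cheese and the corn.
6. Porter goes back to the loading dock with the pigeon.
7. Porter goes to the warehouse floor with the lettuce and the pigeon.
8. Porter goes back to the loading dock with the pigeon.
9. Porter goes to the warehouse floor with the cabbage and the pigeon.
10. Porter goes back to the loading dock with the pigeon.
11. Porter goes to the warehouse floor with the hay and the pigeon.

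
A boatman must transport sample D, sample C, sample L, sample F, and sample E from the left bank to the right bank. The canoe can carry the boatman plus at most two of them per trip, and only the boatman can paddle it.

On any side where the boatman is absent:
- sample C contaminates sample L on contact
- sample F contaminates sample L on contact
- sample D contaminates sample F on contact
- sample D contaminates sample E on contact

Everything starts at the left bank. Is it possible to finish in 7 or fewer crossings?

Yes — this plan uses 7 crossings (≤ 7):
1. Boatman goes to the right bank with sample D and sample L.
2. Boatman goes back to the left bank alone.
3. Boatman goes to the right bank with sample C.
4. Boatman goes back to the left bank with sample L.
5. Boatman goes to the right bank with sample E and sample F.
6. Boatman goes back to the left bank with sample D.
7. Boatman goes to the right bank with sample D and sample L.

Yes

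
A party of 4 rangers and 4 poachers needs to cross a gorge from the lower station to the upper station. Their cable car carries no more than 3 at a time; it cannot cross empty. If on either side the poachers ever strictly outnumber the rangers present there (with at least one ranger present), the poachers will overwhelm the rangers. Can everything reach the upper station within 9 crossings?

Yes

Yes — this plan uses 9 crossings (≤ 9):
1. 2 poachers → the upper station.  (the lower station: 4R 2P; the upper station: 0R 2P)
2. 1 poacher ← the lower station.  (the lower station: 4R 3P; the upper station: 0R 1P)
3. 3 poachers → the upper station.  (the lower station: 4R 0P; the upper station: 0R 4P)
4. 1 poacher ← the lower station.  (the lower station: 4R 1P; the upper station: 0R 3P)
5. 3 rangers → the upper station.  (the lower station: 1R 1P; the upper station: 3R 3P)
6. 1 ranger and 1 poacher ← the lower station.  (the lower station: 2R 2P; the upper station: 2R 2P)
7. 2 rangers → the upper station.  (the lower station: 0R 2P; the upper station: 4R 2P)
8. 1 poacher ← the lower station.  (the lower station: 0R 3P; the upper station: 4R 1P)
9. 3 poachers → the upper station.  (the lower station: 0R 0P; the upper station: 4R 4P)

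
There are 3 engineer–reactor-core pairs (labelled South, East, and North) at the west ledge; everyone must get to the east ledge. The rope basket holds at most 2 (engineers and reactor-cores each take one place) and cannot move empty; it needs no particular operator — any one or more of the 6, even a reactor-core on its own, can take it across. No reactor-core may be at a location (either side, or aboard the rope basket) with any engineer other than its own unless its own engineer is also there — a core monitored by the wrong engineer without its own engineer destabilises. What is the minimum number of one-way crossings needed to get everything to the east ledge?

Counting alone: each trip to the east ledge takes at most 2 across and each return brings at least 1 back, so after t trips out (and t−1 returns) at most 2t − (t−1) of the 6 are across; that first reaches 6 at t = 5, so at least 9 crossings are needed.
The safety rule pushes this higher. Following every safe sequence of crossings, the most of the 6 that can be at the east ledge as the rope basket arrives there on crossing 9 is 5 — never all 6.
So no plan with fewer than 11 crossings exists, and this one achieves 11:
1. engineer South and reactor-core South cross → the east ledge.
2. engineer South crosses ← the west ledge.
3. reactor-core East and reactor-core North cross → the east ledge.
4. reactor-core South crosses ← the west ledge.
5. engineer East and engineer North cross → the east ledge.
6. engineer East and reactor-core East cross ← the west ledge.
7. engineer East and engineer South cross → the east ledge.
8. reactor-core North crosses ← the west ledge.
9. reactor-core East and reactor-core South cross → the east ledge.
10. engineer North crosses ← the west ledge.
11. engineer North and reactor-core North cross → the east ledge.

11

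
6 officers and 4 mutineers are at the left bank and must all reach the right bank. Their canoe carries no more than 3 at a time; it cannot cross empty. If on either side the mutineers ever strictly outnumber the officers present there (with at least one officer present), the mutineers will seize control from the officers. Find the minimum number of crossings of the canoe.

Counting alone: each trip to the right bank takes at most 3 across and each return brings at least 1 back, so after t trips out (and t−1 returns) at most 3t − (t−1) of the 10 are across; that first reaches 10 at t = 5, so at least 9 crossings are needed.
The plan below uses exactly 9 crossings, so it is optimal:
1. 2 mutineers → the right bank.  (the left bank: 6O 2M; the right bank: 0O 2M)
2. 1 mutineer ← the left bank.  (the left bank: 6O 3M; the right bank: 0O 1M)
3. 3 mutineers → the right bank.  (the left bank: 6O 0M; the right bank: 0O 4M)
4. 1 mutineer ← the left bank.  (the left bank: 6O 1M; the right bank: 0O 3M)
5. 3 officers → the right bank.  (the left bank: 3O 1M; the right bank: 3O 3M)
6. 1 mutineer ← the left bank.  (the left bank: 3O 2M; the right bank: 3O 2M)
7. 1 officer and 2 mutineers → the right bank.  (the left bank: 2O 0M; the right bank: 4O 4M)
8. 1 mutineer ← the left bank.  (the left bank: 2O 1M; the right bank: 4O 3M)
9. 2 officers and 1 mutineer → the right bank.  (the left bank: 0O 0M; the right bank: 6O 4M)

9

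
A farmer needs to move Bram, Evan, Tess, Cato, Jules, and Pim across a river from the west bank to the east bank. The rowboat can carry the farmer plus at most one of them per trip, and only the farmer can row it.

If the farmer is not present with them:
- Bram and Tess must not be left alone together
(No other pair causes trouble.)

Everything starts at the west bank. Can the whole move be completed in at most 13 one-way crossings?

Yes

Yes — this plan uses 11 crossings (≤ 13):
1. Farmer goes to the east bank with Bram.  [the west bank: Cato, Evan, Jules, Pim, Tess | the east bank: Bram]
2. Farmer goes back to the west bank alone.  [the west bank: Cato, Evan, Jules, Pim, Tess | the east bank: Bram]
3. Farmer goes to the east bank with Evan.  [the west bank: Cato, Jules, Pim, Tess | the east bank: Bram, Evan]
4. Farmer goes back to the west bank alone.  [the west bank: Cato, Jules, Pim, Tess | the east bank: Bram, Evan]
5. Farmer goes to the east bank with Cato.  [the west bank: Jules, Pim, Tess | the east bank: Bram, Cato, Evan]
6. Farmer goes back to the west bank alone.  [the west bank: Jules, Pim, Tess | the east bank: Bram, Cato, Evan]
7. Farmer goes to the east bank with Jules.  [the west bank: Pim, Tess | the east bank: Bram, Cato, Evan, Jules]
8. Farmer goes back to the west bank alone.  [the west bank: Pim, Tess | the east bank: Bram, Cato, Evan, Jules]
9. Farmer goes to the east bank with Pim.  [the west bank: Tess | the east bank: Bram, Cato, Evan, Jules, Pim]
10. Farmer goes back to the west bank alone.  [the west bank: Tess | the east bank: Bram, Cato, Evan, Jules, Pim]
11. Farmer goes to the east bank with Tess.  [the west bank: — | the east bank: Bram, Cato, Evan, Jules, Pim, Tess]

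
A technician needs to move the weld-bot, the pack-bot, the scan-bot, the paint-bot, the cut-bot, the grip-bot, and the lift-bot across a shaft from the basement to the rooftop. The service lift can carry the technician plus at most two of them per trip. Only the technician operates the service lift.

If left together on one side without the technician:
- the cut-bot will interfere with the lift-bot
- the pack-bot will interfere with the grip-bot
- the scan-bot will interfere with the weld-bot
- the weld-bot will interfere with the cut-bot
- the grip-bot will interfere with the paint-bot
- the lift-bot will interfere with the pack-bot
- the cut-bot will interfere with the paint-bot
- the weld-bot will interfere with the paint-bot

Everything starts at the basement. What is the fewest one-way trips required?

impossible

Whatever the first load, the items left behind include a forbidden pair without the technician. No opening move is safe, so no plan exists.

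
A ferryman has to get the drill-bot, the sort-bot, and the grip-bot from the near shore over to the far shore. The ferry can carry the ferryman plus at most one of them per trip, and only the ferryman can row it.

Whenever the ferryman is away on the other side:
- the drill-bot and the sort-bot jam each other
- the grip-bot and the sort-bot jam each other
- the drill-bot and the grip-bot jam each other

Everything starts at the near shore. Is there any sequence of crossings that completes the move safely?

Whatever the first load, the items left behind include a forbidden pair without the ferryman. No opening move is safe, so no plan exists.

No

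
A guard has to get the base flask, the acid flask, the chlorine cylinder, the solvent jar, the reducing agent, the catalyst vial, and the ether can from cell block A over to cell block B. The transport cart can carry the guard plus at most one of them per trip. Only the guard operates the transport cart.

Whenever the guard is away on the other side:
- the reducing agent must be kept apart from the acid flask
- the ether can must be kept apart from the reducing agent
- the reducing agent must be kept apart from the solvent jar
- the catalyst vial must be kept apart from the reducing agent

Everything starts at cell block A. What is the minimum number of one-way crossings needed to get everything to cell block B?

Following every safe sequence of crossings from the start, the most of the 7 that can be at cell block B as the transport cart arrives there on crossings 1, 3, 5, 7 is 1, 2, 3, 4 respectively; the best ever achieved is 4 of 7.
From crossing 9 on, no configuration arises that was not already reachable earlier: only 44 distinct safe configurations (who is on which side, and where the transport cart is) can ever be reached, none of them has everyone across, and every continuation just revisits them. So no valid plan exists.

impossible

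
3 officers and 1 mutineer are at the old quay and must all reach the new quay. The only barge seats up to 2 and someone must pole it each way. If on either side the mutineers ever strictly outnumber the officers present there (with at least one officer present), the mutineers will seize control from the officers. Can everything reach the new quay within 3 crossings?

Counting alone: each trip to the new quay takes at most 2 across and each return brings at least 1 back, so after t trips out (and t−1 returns) at most 2t − (t−1) of the 4 are across; that first reaches 4 at t = 3, so at least 5 crossings are needed.
Since 3 < 5, 3 crossings cannot be enough. (The shortest complete plan in fact takes 5:)
1. 1 officer and 1 mutineer → the new quay.  (the old quay: 2O 0M; the new quay: 1O 1M)
2. 1 mutineer ← the old quay.  (the old quay: 2O 1M; the new quay: 1O 0M)
3. 1 officer and 1 mutineer → the new quay.  (the old quay: 1O 0M; the new quay: 2O 1M)
4. 1 mutineer ← the old quay.  (the old quay: 1O 1M; the new quay: 2O 0M)
5. 1 officer and 1 mutineer → the new quay.  (the old quay: 0O 0M; the new quay: 3O 1M)

No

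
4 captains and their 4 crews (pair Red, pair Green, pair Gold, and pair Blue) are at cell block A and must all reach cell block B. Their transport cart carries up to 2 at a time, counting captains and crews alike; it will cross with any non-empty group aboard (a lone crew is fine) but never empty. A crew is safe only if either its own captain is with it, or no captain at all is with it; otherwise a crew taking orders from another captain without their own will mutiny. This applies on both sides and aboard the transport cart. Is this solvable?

Following every safe sequence of crossings from the start, the most of the 8 that can be at cell block B as the transport cart arrives there on crossings 1, 3, 5 is 2, 3, 4 respectively; the best ever achieved is 4 of 8.
From crossing 7 on, no configuration arises that was not already reachable earlier: only 44 distinct safe configurations (who is on which side, and where the transport cart is) can ever be reached, none of them has everyone across, and every continuation just revisits them. So no valid plan exists.

No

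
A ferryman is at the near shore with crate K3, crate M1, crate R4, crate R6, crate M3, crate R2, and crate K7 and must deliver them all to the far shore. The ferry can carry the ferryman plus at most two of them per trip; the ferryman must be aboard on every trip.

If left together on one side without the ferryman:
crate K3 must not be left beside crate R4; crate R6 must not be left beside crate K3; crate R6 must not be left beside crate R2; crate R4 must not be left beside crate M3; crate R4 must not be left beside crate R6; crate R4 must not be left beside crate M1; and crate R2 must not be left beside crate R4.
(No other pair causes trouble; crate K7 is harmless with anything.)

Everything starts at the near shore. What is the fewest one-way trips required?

11

Counting alone: the ferryman can take at most 2 across per trip to the far shore, so moving all 7 needs at least 4 loaded trips out, with a return between consecutive ones — at least 7 crossings.
The safety rule pushes this higher. Following every safe sequence of crossings, the most of the 7 that can be at the far shore as the ferry arrives there on crossings 7, 9 is 5, 6 respectively — never all 7.
So no plan with fewer than 11 crossings exists, and this one achieves 11:
1. Ferryman goes to the far shore with crate R4 and crate R6.
2. Ferryman goes back to the near shore with crate R4.
3. Ferryman goes to the far shore with crate M1 and crate R4.
4. Ferryman goes back to the near shore with crate R4.
5. Ferryman goes to the far shore with crate M3 and crate R4.
6. Ferryman goes back to the near shore with crate R4.
7. Ferryman goes to the far shore with crate K3 and crate R2.
8. Ferryman goes back to the near shore with crate R6.
9. Ferryman goes to the far shore with crate K7 and crate R4.
10. Ferryman goes back to the near shore with crate R4.
11. Ferryman goes to the far shore with crate R4 and crate R6.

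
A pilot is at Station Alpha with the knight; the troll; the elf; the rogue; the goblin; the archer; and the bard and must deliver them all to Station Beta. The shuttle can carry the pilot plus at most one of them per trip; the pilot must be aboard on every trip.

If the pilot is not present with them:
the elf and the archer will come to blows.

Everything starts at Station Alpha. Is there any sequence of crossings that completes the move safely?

Yes

1. Pilot goes to Station Beta with the elf.  [Station Alpha: the archer, the bard, the goblin, the knight, the rogue, the troll | Station Beta: the elf]
2. Pilot goes back to Station Alpha alone.  [Station Alpha: the archer, the bard, the goblin, the knight, the rogue, the troll | Station Beta: the elf]
3. Pilot goes to Station Beta with the knight.  [Station Alpha: the archer, the bard, the goblin, the rogue, the troll | Station Beta: the elf, the knight]
4. Pilot goes back to Station Alpha alone.  [Station Alpha: the archer, the bard, the goblin, the rogue, the troll | Station Beta: the elf, the knight]
5. Pilot goes to Station Beta with the troll.  [Station Alpha: the archer, the bard, the goblin, the rogue | Station Beta: the elf, the knight, the troll]
6. Pilot goes back to Station Alpha alone.  [Station Alpha: the archer, the bard, the goblin, the rogue | Station Beta: the elf, the knight, the troll]
7. Pilot goes to Station Beta with the rogue.  [Station Alpha: the archer, the bard, the goblin | Station Beta: the elf, the knight, the rogue, the troll]
8. Pilot goes back to Station Alpha alone.  [Station Alpha: the archer, the bard, the goblin | Station Beta: the elf, the knight, the rogue, the troll]
9. Pilot goes to Station Beta with the goblin.  [Station Alpha: the archer, the bard | Station Beta: the elf, the goblin, the knight, the rogue, the troll]
10. Pilot goes back to Station Alpha alone.  [Station Alpha: the archer, the bard | Station Beta: the elf, the goblin, the knight, the rogue, the troll]
11. Pilot goes to Station Beta with the bard.  [Station Alpha: the archer | Station Beta: the bard, the elf, the goblin, the knight, the rogue, the troll]
12. Pilot goes back to Station Alpha alone.  [Station Alpha: the archer | Station Beta: the bard, the elf, the goblin, the knight, the rogue, the troll]
13. Pilot goes to Station Beta with the archer.  [Station Alpha: — | Station Beta: the archer, the bard, the elf, the goblin, the knight, the rogue, the troll]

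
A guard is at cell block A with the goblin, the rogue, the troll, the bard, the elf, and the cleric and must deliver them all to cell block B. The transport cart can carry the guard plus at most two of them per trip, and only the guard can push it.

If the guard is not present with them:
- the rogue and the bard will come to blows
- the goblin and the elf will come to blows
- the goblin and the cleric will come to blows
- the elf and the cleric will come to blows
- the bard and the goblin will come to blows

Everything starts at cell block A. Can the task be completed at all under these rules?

Whatever the first load, the items left behind include a forbidden pair without the guard. No opening move is safe, so no plan exists.

No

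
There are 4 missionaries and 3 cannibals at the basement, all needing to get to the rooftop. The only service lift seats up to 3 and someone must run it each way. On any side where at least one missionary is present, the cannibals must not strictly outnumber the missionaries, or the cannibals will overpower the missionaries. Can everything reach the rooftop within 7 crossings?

Yes — this plan uses 5 crossings (≤ 7):
1. 3 cannibals → the rooftop.  (the basement: 4M 0C; the rooftop: 0M 3C)
2. 1 cannibal ← the basement.  (the basement: 4M 1C; the rooftop: 0M 2C)
3. 3 missionaries → the rooftop.  (the basement: 1M 1C; the rooftop: 3M 2C)
4. 1 missionary ← the basement.  (the basement: 2M 1C; the rooftop: 2M 2C)
5. 2 missionaries and 1 cannibal → the rooftop.  (the basement: 0M 0C; the rooftop: 4M 3C)

Yes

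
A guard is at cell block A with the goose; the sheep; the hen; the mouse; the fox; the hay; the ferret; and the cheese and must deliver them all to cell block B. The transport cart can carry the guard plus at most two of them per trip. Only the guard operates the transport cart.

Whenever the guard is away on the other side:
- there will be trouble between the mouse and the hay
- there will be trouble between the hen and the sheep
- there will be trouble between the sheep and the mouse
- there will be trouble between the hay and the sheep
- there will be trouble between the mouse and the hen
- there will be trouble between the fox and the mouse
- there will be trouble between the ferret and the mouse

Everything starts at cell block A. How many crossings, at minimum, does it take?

Counting alone: the guard can take at most 2 across per trip to cell block B, so moving all 8 needs at least 4 loaded trips out, with a return between consecutive ones — at least 7 crossings.
The safety rule pushes this higher. Following every safe sequence of crossings, the most of the 8 that can be at cell block B as the transport cart arrives there on crossings 7, 9, 11 is 5, 6, 7 respectively — never all 8.
So no plan with fewer than 13 crossings exists, and this one achieves 13:
1. Guard goes to cell block B with the mouse and the sheep.  [cell block A: the cheese, the ferret, the fox, the goose, the hay, the hen | cell block B: the mouse, the sheep]
2. Guard goes back to cell block A with the sheep.  [cell block A: the cheese, the ferret, the fox, the goose, the hay, the hen, the sheep | cell block B: the mouse]
3. Guard goes to cell block B with the goose and the sheep.  [cell block A: the cheese, the ferret, the fox, the hay, the hen | cell block B: the goose, the mouse, the sheep]
4. Guard goes back to cell block A with the sheep.  [cell block A: the cheese, the ferret, the fox, the hay, the hen, the sheep | cell block B: the goose, the mouse]
5. Guard goes to cell block B with the fox and the sheep.  [cell block A: the cheese, the ferret, the hay, the hen | cell block B: the fox, the goose, the mouse, the sheep]
6. Guard goes back to cell block A with the mouse.  [cell block A: the cheese, the ferret, the hay, the hen, the mouse | cell block B: the fox, the goose, the sheep]
7. Guard goes to cell block B with the ferret and the mouse.  [cell block A: the cheese, the hay, the hen | cell block B: the ferret, the fox, the goose, the mouse, the sheep]
8. Guard goes back to cell block A with the mouse.  [cell block A: the cheese, the hay, the hen, the mouse | cell block B: the ferret, the fox, the goose, the sheep]
9. Guard goes to cell block B with the hay and the hen.  [cell block A: the cheese, the mouse | cell block B: the ferret, the fox, the goose, the hay, the hen, the sheep]
10. Guard goes back to cell block A with the sheep.  [cell block A: the cheese, the mouse, the sheep | cell block B: the ferret, the fox, the goose, the hay, the hen]
11. Guard goes to cell block B with the cheese and the sheep.  [cell block A: the mouse | cell block B: the cheese, the ferret, the fox, the goose, the hay, the hen, the sheep]
12. Guard goes back to cell block A with the sheep.  [cell block A: the mouse, the sheep | cell block B: the cheese, the ferret, the fox, the goose, the hay, the hen]
13. Guard goes to cell block B with the mouse and the sheep.  [cell block A: — | cell block B: the cheese, the ferret, the fox, the goose, the hay, the hen, the mouse, the sheep]

13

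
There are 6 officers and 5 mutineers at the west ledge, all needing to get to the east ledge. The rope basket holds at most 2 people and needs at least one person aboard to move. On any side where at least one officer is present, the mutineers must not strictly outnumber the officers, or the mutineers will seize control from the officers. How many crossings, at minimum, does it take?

Counting alone: each trip to the east ledge takes at most 2 across and each return brings at least 1 back, so after t trips out (and t−1 returns) at most 2t − (t−1) of the 11 are across; that first reaches 11 at t = 10, so at least 19 crossings are needed.
The plan below uses exactly 19 crossings, so it is optimal:
1. 2 mutineers → the east ledge.  (the west ledge: 6O 3M; the east ledge: 0O 2M)
2. 1 mutineer ← the west ledge.  (the west ledge: 6O 4M; the east ledge: 0O 1M)
3. 2 mutineers → the east ledge.  (the west ledge: 6O 2M; the east ledge: 0O 3M)
4. 1 mutineer ← the west ledge.  (the west ledge: 6O 3M; the east ledge: 0O 2M)
5. 2 officers → the east ledge.  (the west ledge: 4O 3M; the east ledge: 2O 2M)
6. 1 mutineer ← the west ledge.  (the west ledge: 4O 4M; the east ledge: 2O 1M)
7. 1 officer and 1 mutineer → the east ledge.  (the west ledge: 3O 3M; the east ledge: 3O 2M)
8. 1 officer ← the west ledge.  (the west ledge: 4O 3M; the east ledge: 2O 2M)
9. 1 officer and 1 mutineer → the east ledge.  (the west ledge: 3O 2M; the east ledge: 3O 3M)
10. 1 mutineer ← the west ledge.  (the west ledge: 3O 3M; the east ledge: 3O 2M)
11. 1 officer and 1 mutineer → the east ledge.  (the west ledge: 2O 2M; the east ledge: 4O 3M)
12. 1 officer ← the west ledge.  (the west ledge: 3O 2M; the east ledge: 3O 3M)
13. 1 officer and 1 mutineer → the east ledge.  (the west ledge: 2O 1M; the east ledge: 4O 4M)
14. 1 mutineer ← the west ledge.  (the west ledge: 2O 2M; the east ledge: 4O 3M)
15. 1 officer and 1 mutineer → the east ledge.  (the west ledge: 1O 1M; the east ledge: 5O 4M)
16. 1 officer ← the west ledge.  (the west ledge: 2O 1M; the east ledge: 4O 4M)
17. 1 officer and 1 mutineer → the east ledge.  (the west ledge: 1O 0M; the east ledge: 5O 5M)
18. 1 mutineer ← the west ledge.  (the west ledge: 1O 1M; the east ledge: 5O 4M)
19. 1 officer and 1 mutineer → the east ledge.  (the west ledge: 0O 0M; the east ledge: 6O 5M)

19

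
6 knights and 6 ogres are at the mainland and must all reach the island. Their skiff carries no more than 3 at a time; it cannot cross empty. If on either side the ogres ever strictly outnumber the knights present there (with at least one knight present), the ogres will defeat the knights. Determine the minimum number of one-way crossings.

Following every safe sequence of crossings from the start, the most of the 12 that can be at the island as the skiff arrives there on crossings 1, 3, 5 is 3, 5, 6 respectively; the best ever achieved is 6 of 12.
From crossing 7 on, no configuration arises that was not already reachable earlier: only 17 distinct safe configurations (who is on which side, and where the skiff is) can ever be reached, none of them has everyone across, and every continuation just revisits them. They are: 0 knights + 0 ogres across (skiff back at the start); 0 knights + 1 ogre across (skiff there); 0 knights + 1 ogre across (skiff back at the start); 0 knights + 2 ogres across (skiff there); 0 knights + 2 ogres across (skiff back at the start); 0 knights + 3 ogres across (skiff there); 0 knights + 3 ogres across (skiff back at the start); 0 knights + 4 ogres across (skiff there); 0 knights + 4 ogres across (skiff back at the start); 0 knights + 5 ogres across (skiff there); 0 knights + 5 ogres across (skiff back at the start); 0 knights + 6 ogres across (skiff there); 1 knight + 1 ogre across (skiff there); 1 knight + 1 ogre across (skiff back at the start); 2 knights + 2 ogres across (skiff there); 2 knights + 2 ogres across (skiff back at the start); 3 knights + 3 ogres across (skiff there). So no valid plan exists.

impossible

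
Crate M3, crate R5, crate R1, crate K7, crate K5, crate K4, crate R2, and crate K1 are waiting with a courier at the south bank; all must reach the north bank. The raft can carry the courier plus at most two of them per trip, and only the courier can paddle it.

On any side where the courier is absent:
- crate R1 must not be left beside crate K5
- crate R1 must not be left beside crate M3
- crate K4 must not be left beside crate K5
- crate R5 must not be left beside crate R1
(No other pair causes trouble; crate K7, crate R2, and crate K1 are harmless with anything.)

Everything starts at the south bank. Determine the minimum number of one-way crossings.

Counting alone: the courier can take at most 2 across per trip to the north bank, so moving all 8 needs at least 4 loaded trips out, with a return between consecutive ones — at least 7 crossings.
The safety rule pushes this higher. Following every safe sequence of crossings, the most of the 8 that can be at the north bank as the raft arrives there on crossing 7 is 7 — never all 8.
So no plan with fewer than 9 crossings exists, and this one achieves 9:
1. Courier goes to the north bank with crate K5 and crate R1.  [the south bank: crate K1, crate K4, crate K7, crate M3, crate R2, crate R5 | the north bank: crate K5, crate R1]
2. Courier goes back to the south bank with crate R1.  [the south bank: crate K1, crate K4, crate K7, crate M3, crate R1, crate R2, crate R5 | the north bank: crate K5]
3. Courier goes to the north bank with crate M3 and crate R5.  [the south bank: crate K1, crate K4, crate K7, crate R1, crate R2 | the north bank: crate K5, crate M3, crate R5]
4. Courier goes back to the south bank alone.  [the south bank: crate K1, crate K4, crate K7, crate R1, crate R2 | the north bank: crate K5, crate M3, crate R5]
5. Courier goes to the north bank with crate K7.  [the south bank: crate K1, crate K4, crate R1, crate R2 | the north bank: crate K5, crate K7, crate M3, crate R5]
6. Courier goes back to the south bank alone.  [the south bank: crate K1, crate K4, crate R1, crate R2 | the north bank: crate K5, crate K7, crate M3, crate R5]
7. Courier goes to the north bank with crate K1 and crate R2.  [the south bank: crate K4, crate R1 | the north bank: crate K1, crate K5, crate K7, crate M3, crate R2, crate R5]
8. Courier goes back to the south bank alone.  [the south bank: crate K4, crate R1 | the north bank: crate K1, crate K5, crate K7, crate M3, crate R2, crate R5]
9. Courier goes to the north bank with crate K4 and crate R1.  [the south bank: — | the north bank: crate K1, crate K4, crate K5, crate K7, crate M3, crate R1, crate R2, crate R5]

9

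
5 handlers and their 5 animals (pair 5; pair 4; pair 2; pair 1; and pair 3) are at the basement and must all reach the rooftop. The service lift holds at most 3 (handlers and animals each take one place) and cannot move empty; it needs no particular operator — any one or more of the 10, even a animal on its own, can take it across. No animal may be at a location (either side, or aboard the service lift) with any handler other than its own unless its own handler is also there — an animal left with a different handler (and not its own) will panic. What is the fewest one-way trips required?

11

Counting alone: each trip to the rooftop takes at most 3 across and each return brings at least 1 back, so after t trips out (and t−1 returns) at most 3t − (t−1) of the 10 are across; that first reaches 10 at t = 5, so at least 9 crossings are needed.
The safety rule pushes this higher. Following every safe sequence of crossings, the most of the 10 that can be at the rooftop as the service lift arrives there on crossing 9 is 9 — never all 10.
So no plan with fewer than 11 crossings exists, and this one achieves 11:
1. animal 5 and handler 5 cross → the rooftop.
2. handler 5 crosses ← the basement.
3. animal 1, animal 2, and animal 4 cross → the rooftop.
4. animal 5 crosses ← the basement.
5. handler 1, handler 2, and handler 4 cross → the rooftop.
6. animal 4 and handler 4 cross ← the basement.
7. handler 3, handler 4, and handler 5 cross → the rooftop.
8. animal 2 crosses ← the basement.
9. animal 4 and animal 5 cross → the rooftop.
10. animal 5 crosses ← the basement.
11. animal 2, animal 3, and animal 5 cross → the rooftop.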